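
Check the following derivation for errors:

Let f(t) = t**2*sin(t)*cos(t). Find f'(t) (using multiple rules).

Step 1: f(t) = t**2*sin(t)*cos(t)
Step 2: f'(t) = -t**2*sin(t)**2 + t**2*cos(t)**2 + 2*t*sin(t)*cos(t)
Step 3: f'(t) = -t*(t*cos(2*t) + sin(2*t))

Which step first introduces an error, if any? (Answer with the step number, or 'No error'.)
Step 3

Step 3 is incorrect due to a sign flip.
The step shows: -t*(t*cos(2*t) + sin(2*t))
The correct value should be: t*(t*cos(2*t) + sin(2*t))

Explanation: The sign of the whole expression was flipped: the term t*(t*cos(2*t) + sin(2*t)) was incorrectly written as -t*(t*cos(2*t) + sin(2*t))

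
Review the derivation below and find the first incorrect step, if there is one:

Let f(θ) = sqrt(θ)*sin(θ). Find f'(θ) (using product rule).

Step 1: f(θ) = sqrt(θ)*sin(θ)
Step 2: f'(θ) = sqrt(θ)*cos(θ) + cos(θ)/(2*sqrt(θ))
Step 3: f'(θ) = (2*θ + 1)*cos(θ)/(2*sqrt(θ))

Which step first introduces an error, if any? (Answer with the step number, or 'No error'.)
Step 2

Step 2 is incorrect due to a wrong trig function.
The step shows: sqrt(θ)*cos(θ) + cos(θ)/(2*sqrt(θ))
The correct value should be: sqrt(θ)*cos(θ) + sin(θ)/(2*sqrt(θ))

Explanation: sin(θ) was incorrectly written as cos(θ): the term sin(θ)/(2*sqrt(θ)) was incorrectly written as cos(θ)/(2*sqrt(θ))
The later steps are derived from this incorrect expression, so the error originates in Step 2.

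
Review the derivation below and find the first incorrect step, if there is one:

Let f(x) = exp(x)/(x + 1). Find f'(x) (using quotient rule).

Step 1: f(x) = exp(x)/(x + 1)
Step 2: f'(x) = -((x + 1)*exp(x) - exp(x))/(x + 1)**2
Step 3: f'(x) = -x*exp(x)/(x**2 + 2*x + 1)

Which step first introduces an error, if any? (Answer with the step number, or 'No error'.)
Step 2

Step 2 is incorrect due to a sign flip.
The step shows: -((x + 1)*exp(x) - exp(x))/(x + 1)**2
The correct value should be: ((x + 1)*exp(x) - exp(x))/(x + 1)**2

Explanation: The sign of the whole expression was flipped: the term ((x + 1)*exp(x) - exp(x))/(x + 1)**2 was incorrectly written as -((x + 1)*exp(x) - exp(x))/(x + 1)**2
The later steps are derived from this incorrect expression, so the error originates in Step 2.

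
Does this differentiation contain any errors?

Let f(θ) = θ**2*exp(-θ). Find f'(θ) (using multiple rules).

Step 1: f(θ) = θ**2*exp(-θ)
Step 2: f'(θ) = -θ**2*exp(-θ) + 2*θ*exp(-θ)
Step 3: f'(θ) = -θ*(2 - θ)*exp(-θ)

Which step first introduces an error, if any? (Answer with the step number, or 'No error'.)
Step 3

Step 3 is incorrect due to a sign flip.
The step shows: -θ*(2 - θ)*exp(-θ)
The correct value should be: θ*(2 - θ)*exp(-θ)

Explanation: The sign of the whole expression was flipped: the term θ*(2 - θ)*exp(-θ) was incorrectly written as -θ*(2 - θ)*exp(-θ)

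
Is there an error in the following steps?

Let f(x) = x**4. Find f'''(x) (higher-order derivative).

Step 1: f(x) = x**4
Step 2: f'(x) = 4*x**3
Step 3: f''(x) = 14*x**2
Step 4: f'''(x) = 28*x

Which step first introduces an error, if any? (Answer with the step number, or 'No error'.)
Step 3

Step 3 is incorrect due to a wrong coefficient.
The step shows: 14*x**2
The correct value should be: 12*x**2

Explanation: The coefficient 12 was incorrectly written as 14: the term 12*x**2 was incorrectly written as 14*x**2
The later steps are derived from this incorrect expression, so the error originates in Step 3.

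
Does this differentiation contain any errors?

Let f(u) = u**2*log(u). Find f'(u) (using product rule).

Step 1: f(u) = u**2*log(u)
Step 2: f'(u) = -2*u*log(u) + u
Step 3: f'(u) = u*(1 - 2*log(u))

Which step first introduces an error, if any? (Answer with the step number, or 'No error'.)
Step 2

Step 2 is incorrect due to a sign flip.
The step shows: -2*u*log(u) + u
The correct value should be: 2*u*log(u) + u

Explanation: The sign of one term was flipped: the term 2*u*log(u) was incorrectly written as -2*u*log(u)
The later steps are derived from this incorrect expression, so the error originates in Step 2.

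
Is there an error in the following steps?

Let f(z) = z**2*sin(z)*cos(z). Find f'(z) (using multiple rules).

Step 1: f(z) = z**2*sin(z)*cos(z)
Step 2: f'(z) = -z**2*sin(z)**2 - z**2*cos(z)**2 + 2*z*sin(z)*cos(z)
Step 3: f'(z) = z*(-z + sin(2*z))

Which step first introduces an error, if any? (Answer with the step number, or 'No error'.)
Step 2

Step 2 is incorrect due to a sign flip.
The step shows: -z**2*sin(z)**2 - z**2*cos(z)**2 + 2*z*sin(z)*cos(z)
The correct value should be: -z**2*sin(z)**2 + z**2*cos(z)**2 + 2*z*sin(z)*cos(z)

Explanation: The sign of one term was flipped: the term z**2*cos(z)**2 was incorrectly written as -z**2*cos(z)**2
The later steps are derived from this incorrect expression, so the error originates in Step 2.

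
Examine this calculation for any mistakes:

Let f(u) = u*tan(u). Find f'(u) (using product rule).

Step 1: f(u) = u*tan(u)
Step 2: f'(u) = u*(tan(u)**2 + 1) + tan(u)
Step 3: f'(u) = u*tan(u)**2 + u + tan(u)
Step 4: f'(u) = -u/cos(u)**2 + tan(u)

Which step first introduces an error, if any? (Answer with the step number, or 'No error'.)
Step 4

Step 4 is incorrect due to a sign flip.
The step shows: -u/cos(u)**2 + tan(u)
The correct value should be: u/cos(u)**2 + tan(u)

Explanation: The sign of one term was flipped: the term u/cos(u)**2 was incorrectly written as -u/cos(u)**2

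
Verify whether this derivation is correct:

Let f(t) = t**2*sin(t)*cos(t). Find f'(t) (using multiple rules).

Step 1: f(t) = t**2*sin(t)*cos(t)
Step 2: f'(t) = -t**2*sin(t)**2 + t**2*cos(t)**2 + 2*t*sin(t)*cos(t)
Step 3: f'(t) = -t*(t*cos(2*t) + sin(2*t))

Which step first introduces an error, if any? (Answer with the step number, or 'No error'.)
Step 3

Step 3 is incorrect due to a sign flip.
The step shows: -t*(t*cos(2*t) + sin(2*t))
The correct value should be: t*(t*cos(2*t) + sin(2*t))

Explanation: The sign of the whole expression was flipped: the term t*(t*cos(2*t) + sin(2*t)) was incorrectly written as -t*(t*cos(2*t) + sin(2*t))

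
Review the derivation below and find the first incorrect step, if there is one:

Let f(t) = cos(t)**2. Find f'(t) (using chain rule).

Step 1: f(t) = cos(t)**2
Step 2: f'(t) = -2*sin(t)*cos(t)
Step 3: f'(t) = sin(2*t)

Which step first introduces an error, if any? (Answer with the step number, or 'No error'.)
Step 3

Step 3 is incorrect due to a sign flip.
The step shows: sin(2*t)
The correct value should be: -sin(2*t)

Explanation: The sign of the whole expression was flipped: the term -sin(2*t) was incorrectly written as sin(2*t)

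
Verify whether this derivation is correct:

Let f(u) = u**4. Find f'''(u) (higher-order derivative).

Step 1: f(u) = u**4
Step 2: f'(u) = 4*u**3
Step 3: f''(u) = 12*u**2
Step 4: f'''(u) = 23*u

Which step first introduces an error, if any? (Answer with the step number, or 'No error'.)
Step 4

Step 4 is incorrect due to a wrong coefficient.
The step shows: 23*u
The correct value should be: 24*u

Explanation: The coefficient 24 was incorrectly written as 23: the term 24*u was incorrectly written as 23*u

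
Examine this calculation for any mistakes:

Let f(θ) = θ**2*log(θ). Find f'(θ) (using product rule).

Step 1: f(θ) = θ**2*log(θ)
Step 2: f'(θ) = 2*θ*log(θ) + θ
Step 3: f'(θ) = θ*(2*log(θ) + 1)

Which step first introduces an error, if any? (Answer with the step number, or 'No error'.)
No error

All steps in this derivation are correct.
The final answer f'(θ) = θ*(2*log(θ) + 1) is valid.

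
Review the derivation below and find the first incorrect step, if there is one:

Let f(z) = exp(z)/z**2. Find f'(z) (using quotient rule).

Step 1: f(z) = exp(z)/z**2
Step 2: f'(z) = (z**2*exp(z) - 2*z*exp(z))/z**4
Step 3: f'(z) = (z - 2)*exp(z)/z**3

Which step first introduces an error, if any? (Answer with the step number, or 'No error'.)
No error

All steps in this derivation are correct.
The final answer f'(z) = (z - 2)*exp(z)/z**3 is valid.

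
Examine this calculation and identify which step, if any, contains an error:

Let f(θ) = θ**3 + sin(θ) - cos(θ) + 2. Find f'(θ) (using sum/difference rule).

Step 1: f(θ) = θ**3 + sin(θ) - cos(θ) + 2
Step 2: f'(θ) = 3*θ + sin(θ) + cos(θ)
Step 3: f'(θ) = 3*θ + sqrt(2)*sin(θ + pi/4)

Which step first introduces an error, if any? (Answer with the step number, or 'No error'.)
Step 2

Step 2 is incorrect due to a wrong exponent.
The step shows: 3*θ + sin(θ) + cos(θ)
The correct value should be: 3*θ**2 + sin(θ) + cos(θ)

Explanation: The exponent 2 on θ was incorrectly written as 1: the term 3*θ**2 was incorrectly written as 3*θ
The later steps are derived from this incorrect expression, so the error originates in Step 2.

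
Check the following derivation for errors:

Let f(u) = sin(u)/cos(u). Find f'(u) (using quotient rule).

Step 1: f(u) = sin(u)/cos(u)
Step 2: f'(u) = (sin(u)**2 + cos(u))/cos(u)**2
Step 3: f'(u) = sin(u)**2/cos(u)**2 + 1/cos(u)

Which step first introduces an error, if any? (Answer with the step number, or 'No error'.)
Step 2

Step 2 is incorrect due to a wrong exponent.
The step shows: (sin(u)**2 + cos(u))/cos(u)**2
The correct value should be: (sin(u)**2 + cos(u)**2)/cos(u)**2

Explanation: The exponent 2 on cos(u) was incorrectly written as 1: the term (sin(u)**2 + cos(u)**2)/cos(u)**2 was incorrectly written as (sin(u)**2 + cos(u))/cos(u)**2
The later steps are derived from this incorrect expression, so the error originates in Step 2.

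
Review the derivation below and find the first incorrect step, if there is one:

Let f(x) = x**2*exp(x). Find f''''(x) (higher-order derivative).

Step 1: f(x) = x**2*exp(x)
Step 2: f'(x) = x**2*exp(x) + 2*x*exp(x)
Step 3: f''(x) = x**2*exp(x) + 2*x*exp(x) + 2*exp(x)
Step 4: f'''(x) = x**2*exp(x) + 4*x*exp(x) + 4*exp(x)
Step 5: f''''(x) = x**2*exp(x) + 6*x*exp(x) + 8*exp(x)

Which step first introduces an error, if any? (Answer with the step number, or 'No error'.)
Step 3

Step 3 is incorrect due to a wrong coefficient.
The step shows: x**2*exp(x) + 2*x*exp(x) + 2*exp(x)
The correct value should be: x**2*exp(x) + 4*x*exp(x) + 2*exp(x)

Explanation: The coefficient 4 was incorrectly written as 2: the term 4*x*exp(x) was incorrectly written as 2*x*exp(x)
The later steps are derived from this incorrect expression, so the error originates in Step 3.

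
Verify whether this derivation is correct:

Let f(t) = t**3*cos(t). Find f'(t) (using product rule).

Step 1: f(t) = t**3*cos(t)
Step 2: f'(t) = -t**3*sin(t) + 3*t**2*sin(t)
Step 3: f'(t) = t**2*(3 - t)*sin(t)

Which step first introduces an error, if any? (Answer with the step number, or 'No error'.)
Step 2

Step 2 is incorrect due to a wrong trig function.
The step shows: -t**3*sin(t) + 3*t**2*sin(t)
The correct value should be: -t**3*sin(t) + 3*t**2*cos(t)

Explanation: cos(t) was incorrectly written as sin(t): the term 3*t**2*cos(t) was incorrectly written as 3*t**2*sin(t)
The later steps are derived from this incorrect expression, so the error originates in Step 2.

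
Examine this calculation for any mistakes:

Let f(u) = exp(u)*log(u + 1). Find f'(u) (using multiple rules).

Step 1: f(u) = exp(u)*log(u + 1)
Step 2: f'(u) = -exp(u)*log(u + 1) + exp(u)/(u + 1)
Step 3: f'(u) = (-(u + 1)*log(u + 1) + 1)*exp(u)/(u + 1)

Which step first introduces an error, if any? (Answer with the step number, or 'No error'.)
Step 2

Step 2 is incorrect due to a sign flip.
The step shows: -exp(u)*log(u + 1) + exp(u)/(u + 1)
The correct value should be: exp(u)*log(u + 1) + exp(u)/(u + 1)

Explanation: The sign of one term was flipped: the term exp(u)*log(u + 1) was incorrectly written as -exp(u)*log(u + 1)
The later steps are derived from this incorrect expression, so the error originates in Step 2.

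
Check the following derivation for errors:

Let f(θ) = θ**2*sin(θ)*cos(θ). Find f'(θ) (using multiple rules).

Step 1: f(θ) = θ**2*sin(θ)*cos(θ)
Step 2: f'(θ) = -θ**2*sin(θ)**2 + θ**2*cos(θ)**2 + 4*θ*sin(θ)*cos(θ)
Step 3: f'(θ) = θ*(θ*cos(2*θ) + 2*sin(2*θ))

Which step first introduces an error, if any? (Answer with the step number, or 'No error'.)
Step 2

Step 2 is incorrect due to a wrong coefficient.
The step shows: -θ**2*sin(θ)**2 + θ**2*cos(θ)**2 + 4*θ*sin(θ)*cos(θ)
The correct value should be: -θ**2*sin(θ)**2 + θ**2*cos(θ)**2 + 2*θ*sin(θ)*cos(θ)

Explanation: The coefficient 2 was incorrectly written as 4: the term 2*θ*sin(θ)*cos(θ) was incorrectly written as 4*θ*sin(θ)*cos(θ)
The later steps are derived from this incorrect expression, so the error originates in Step 2.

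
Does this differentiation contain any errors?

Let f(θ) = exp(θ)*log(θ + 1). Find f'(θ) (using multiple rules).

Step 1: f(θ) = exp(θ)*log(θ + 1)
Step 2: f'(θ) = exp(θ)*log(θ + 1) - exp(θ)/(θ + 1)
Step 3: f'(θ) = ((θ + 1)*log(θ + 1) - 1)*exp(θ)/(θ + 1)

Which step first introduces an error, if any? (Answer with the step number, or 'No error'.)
Step 2

Step 2 is incorrect due to a sign flip.
The step shows: exp(θ)*log(θ + 1) - exp(θ)/(θ + 1)
The correct value should be: exp(θ)*log(θ + 1) + exp(θ)/(θ + 1)

Explanation: The sign of one term was flipped: the term exp(θ)/(θ + 1) was incorrectly written as -exp(θ)/(θ + 1)
The later steps are derived from this incorrect expression, so the error originates in Step 2.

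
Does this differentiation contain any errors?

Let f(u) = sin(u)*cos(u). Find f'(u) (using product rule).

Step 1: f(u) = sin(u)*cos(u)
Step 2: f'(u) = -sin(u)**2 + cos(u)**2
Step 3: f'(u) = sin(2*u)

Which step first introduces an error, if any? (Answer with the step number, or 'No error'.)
Step 3

Step 3 is incorrect due to a wrong trig function.
The step shows: sin(2*u)
The correct value should be: cos(2*u)

Explanation: cos(2*u) was incorrectly written as sin(2*u): the term cos(2*u) was incorrectly written as sin(2*u)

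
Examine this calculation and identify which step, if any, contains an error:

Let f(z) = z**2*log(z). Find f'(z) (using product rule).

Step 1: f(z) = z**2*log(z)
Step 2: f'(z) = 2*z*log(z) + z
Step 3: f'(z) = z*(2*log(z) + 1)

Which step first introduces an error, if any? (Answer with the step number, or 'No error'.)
No error

All steps in this derivation are correct.
The final answer f'(z) = z*(2*log(z) + 1) is valid.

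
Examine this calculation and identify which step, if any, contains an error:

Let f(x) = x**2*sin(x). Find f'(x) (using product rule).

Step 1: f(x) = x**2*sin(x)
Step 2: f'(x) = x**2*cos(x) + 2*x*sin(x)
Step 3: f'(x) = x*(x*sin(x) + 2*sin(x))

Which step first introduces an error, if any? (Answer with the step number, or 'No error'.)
Step 3

Step 3 is incorrect due to a wrong trig function.
The step shows: x*(x*sin(x) + 2*sin(x))
The correct value should be: x*(x*cos(x) + 2*sin(x))

Explanation: cos(x) was incorrectly written as sin(x): the term x*(x*cos(x) + 2*sin(x)) was incorrectly written as x*(x*sin(x) + 2*sin(x))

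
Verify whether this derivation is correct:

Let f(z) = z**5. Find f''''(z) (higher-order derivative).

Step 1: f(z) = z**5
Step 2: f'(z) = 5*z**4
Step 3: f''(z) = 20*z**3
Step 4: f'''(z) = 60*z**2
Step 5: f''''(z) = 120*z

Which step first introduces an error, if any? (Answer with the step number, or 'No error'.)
No error

All steps in this derivation are correct.
The final answer f''''(z) = 120*z is valid.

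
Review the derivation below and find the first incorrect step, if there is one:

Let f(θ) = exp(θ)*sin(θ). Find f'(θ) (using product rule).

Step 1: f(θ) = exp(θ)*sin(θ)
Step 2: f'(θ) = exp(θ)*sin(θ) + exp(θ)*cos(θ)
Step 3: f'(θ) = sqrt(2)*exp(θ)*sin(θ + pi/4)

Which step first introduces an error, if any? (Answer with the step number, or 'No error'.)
No error

All steps in this derivation are correct.
The final answer f'(θ) = sqrt(2)*exp(θ)*sin(θ + pi/4) is valid.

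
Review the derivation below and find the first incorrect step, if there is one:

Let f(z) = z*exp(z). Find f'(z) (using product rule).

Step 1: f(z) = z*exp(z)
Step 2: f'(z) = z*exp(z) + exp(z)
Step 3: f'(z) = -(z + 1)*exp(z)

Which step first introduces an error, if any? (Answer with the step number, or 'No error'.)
Step 3

Step 3 is incorrect due to a sign flip.
The step shows: -(z + 1)*exp(z)
The correct value should be: (z + 1)*exp(z)

Explanation: The sign of the whole expression was flipped: the term (z + 1)*exp(z) was incorrectly written as -(z + 1)*exp(z)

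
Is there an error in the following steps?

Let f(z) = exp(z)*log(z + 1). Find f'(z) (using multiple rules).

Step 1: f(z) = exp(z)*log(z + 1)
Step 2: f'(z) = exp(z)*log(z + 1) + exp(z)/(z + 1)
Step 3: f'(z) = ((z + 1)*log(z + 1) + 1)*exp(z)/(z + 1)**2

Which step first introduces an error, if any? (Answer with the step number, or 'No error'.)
Step 3

Step 3 is incorrect due to a wrong exponent.
The step shows: ((z + 1)*log(z + 1) + 1)*exp(z)/(z + 1)**2
The correct value should be: ((z + 1)*log(z + 1) + 1)*exp(z)/(z + 1)

Explanation: The exponent -1 on z + 1 was incorrectly written as -2: the term ((z + 1)*log(z + 1) + 1)*exp(z)/(z + 1) was incorrectly written as ((z + 1)*log(z + 1) + 1)*exp(z)/(z + 1)**2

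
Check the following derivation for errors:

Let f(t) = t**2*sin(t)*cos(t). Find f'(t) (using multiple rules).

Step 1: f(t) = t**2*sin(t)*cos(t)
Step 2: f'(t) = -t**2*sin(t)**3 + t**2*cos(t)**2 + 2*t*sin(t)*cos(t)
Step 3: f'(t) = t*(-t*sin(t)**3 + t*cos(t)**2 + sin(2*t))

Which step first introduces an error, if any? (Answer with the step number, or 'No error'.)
Step 2

Step 2 is incorrect due to a wrong exponent.
The step shows: -t**2*sin(t)**3 + t**2*cos(t)**2 + 2*t*sin(t)*cos(t)
The correct value should be: -t**2*sin(t)**2 + t**2*cos(t)**2 + 2*t*sin(t)*cos(t)

Explanation: The exponent 2 on sin(t) was incorrectly written as 3: the term -t**2*sin(t)**2 was incorrectly written as -t**2*sin(t)**3
The later steps are derived from this incorrect expression, so the error originates in Step 2.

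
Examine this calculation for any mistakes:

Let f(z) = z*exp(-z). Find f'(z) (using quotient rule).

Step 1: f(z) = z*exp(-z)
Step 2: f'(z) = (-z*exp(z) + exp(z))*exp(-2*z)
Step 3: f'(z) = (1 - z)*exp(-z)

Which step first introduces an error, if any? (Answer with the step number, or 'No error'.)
No error

All steps in this derivation are correct.
The final answer f'(z) = (1 - z)*exp(-z) is valid.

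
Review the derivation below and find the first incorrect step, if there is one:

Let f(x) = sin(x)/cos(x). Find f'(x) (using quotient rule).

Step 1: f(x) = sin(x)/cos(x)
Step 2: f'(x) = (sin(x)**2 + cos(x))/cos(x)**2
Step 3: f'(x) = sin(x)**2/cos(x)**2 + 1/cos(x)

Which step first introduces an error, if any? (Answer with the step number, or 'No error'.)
Step 2

Step 2 is incorrect due to a wrong exponent.
The step shows: (sin(x)**2 + cos(x))/cos(x)**2
The correct value should be: (sin(x)**2 + cos(x)**2)/cos(x)**2

Explanation: The exponent 2 on cos(x) was incorrectly written as 1: the term (sin(x)**2 + cos(x)**2)/cos(x)**2 was incorrectly written as (sin(x)**2 + cos(x))/cos(x)**2
The later steps are derived from this incorrect expression, so the error originates in Step 2.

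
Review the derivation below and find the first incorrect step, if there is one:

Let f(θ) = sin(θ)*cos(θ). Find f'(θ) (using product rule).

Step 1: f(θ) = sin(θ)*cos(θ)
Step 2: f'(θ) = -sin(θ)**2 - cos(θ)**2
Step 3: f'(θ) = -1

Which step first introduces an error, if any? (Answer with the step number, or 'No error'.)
Step 2

Step 2 is incorrect due to a sign flip.
The step shows: -sin(θ)**2 - cos(θ)**2
The correct value should be: -sin(θ)**2 + cos(θ)**2

Explanation: The sign of one term was flipped: the term cos(θ)**2 was incorrectly written as -cos(θ)**2
The later steps are derived from this incorrect expression, so the error originates in Step 2.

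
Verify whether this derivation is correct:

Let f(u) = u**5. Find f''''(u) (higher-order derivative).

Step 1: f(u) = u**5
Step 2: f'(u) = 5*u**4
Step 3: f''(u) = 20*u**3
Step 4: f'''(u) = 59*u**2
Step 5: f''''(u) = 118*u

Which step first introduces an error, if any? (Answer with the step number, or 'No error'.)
Step 4

Step 4 is incorrect due to a wrong coefficient.
The step shows: 59*u**2
The correct value should be: 60*u**2

Explanation: The coefficient 60 was incorrectly written as 59: the term 60*u**2 was incorrectly written as 59*u**2
The later steps are derived from this incorrect expression, so the error originates in Step 4.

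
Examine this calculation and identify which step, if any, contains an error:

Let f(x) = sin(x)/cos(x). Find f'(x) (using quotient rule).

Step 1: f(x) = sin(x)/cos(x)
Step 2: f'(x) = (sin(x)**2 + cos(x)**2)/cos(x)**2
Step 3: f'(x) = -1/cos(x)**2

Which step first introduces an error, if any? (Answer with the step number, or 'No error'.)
Step 3

Step 3 is incorrect due to a sign flip.
The step shows: -1/cos(x)**2
The correct value should be: cos(x)**(-2)

Explanation: The sign of the whole expression was flipped: the term cos(x)**(-2) was incorrectly written as -1/cos(x)**2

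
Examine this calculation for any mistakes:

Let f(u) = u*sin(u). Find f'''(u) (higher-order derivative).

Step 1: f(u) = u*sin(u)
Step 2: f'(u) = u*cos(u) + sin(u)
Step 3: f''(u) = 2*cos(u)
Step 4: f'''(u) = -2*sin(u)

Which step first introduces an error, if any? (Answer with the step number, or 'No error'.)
Step 3

Step 3 is incorrect due to a dropped term.
The step shows: 2*cos(u)
The correct value should be: -u*sin(u) + 2*cos(u)

Explanation: A term was dropped: the term -u*sin(u) was incorrectly omitted
The later steps are derived from this incorrect expression, so the error originates in Step 3.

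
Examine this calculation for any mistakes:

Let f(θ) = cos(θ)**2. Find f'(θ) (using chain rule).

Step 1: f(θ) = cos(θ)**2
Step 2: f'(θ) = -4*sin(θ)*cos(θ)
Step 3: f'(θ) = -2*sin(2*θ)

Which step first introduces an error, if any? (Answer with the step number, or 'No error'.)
Step 2

Step 2 is incorrect due to a wrong coefficient.
The step shows: -4*sin(θ)*cos(θ)
The correct value should be: -2*sin(θ)*cos(θ)

Explanation: The coefficient -2 was incorrectly written as -4: the term -2*sin(θ)*cos(θ) was incorrectly written as -4*sin(θ)*cos(θ)
The later steps are derived from this incorrect expression, so the error originates in Step 2.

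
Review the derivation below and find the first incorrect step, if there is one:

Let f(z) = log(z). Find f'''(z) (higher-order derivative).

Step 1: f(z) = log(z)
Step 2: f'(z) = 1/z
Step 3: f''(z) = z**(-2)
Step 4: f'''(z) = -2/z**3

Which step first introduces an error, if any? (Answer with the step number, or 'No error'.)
Step 3

Step 3 is incorrect due to a sign flip.
The step shows: z**(-2)
The correct value should be: -1/z**2

Explanation: The sign of the whole expression was flipped: the term -1/z**2 was incorrectly written as z**(-2)
The later steps are derived from this incorrect expression, so the error originates in Step 3.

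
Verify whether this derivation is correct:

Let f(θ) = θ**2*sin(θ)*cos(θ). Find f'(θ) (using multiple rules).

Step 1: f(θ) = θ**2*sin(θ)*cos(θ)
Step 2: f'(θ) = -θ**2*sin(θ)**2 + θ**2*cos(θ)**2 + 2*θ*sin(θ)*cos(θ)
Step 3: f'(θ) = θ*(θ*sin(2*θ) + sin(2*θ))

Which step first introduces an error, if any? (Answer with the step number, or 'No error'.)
Step 3

Step 3 is incorrect due to a wrong trig function.
The step shows: θ*(θ*sin(2*θ) + sin(2*θ))
The correct value should be: θ*(θ*cos(2*θ) + sin(2*θ))

Explanation: cos(2*θ) was incorrectly written as sin(2*θ): the term θ*(θ*cos(2*θ) + sin(2*θ)) was incorrectly written as θ*(θ*sin(2*θ) + sin(2*θ))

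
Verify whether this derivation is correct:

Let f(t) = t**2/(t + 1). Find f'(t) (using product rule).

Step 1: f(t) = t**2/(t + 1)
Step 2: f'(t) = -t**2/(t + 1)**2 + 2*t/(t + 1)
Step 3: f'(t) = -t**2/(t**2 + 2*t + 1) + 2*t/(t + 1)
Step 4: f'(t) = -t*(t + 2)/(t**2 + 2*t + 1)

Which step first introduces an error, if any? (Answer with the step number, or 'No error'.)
Step 4

Step 4 is incorrect due to a sign flip.
The step shows: -t*(t + 2)/(t**2 + 2*t + 1)
The correct value should be: t*(t + 2)/(t**2 + 2*t + 1)

Explanation: The sign of the whole expression was flipped: the term t*(t + 2)/(t**2 + 2*t + 1) was incorrectly written as -t*(t + 2)/(t**2 + 2*t + 1)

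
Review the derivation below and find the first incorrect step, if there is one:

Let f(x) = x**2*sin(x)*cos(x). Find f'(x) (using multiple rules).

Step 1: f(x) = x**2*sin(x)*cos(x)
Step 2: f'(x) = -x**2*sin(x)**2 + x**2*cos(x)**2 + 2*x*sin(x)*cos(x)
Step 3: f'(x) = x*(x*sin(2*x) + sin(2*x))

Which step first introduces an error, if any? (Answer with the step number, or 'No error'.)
Step 3

Step 3 is incorrect due to a wrong trig function.
The step shows: x*(x*sin(2*x) + sin(2*x))
The correct value should be: x*(x*cos(2*x) + sin(2*x))

Explanation: cos(2*x) was incorrectly written as sin(2*x): the term x*(x*cos(2*x) + sin(2*x)) was incorrectly written as x*(x*sin(2*x) + sin(2*x))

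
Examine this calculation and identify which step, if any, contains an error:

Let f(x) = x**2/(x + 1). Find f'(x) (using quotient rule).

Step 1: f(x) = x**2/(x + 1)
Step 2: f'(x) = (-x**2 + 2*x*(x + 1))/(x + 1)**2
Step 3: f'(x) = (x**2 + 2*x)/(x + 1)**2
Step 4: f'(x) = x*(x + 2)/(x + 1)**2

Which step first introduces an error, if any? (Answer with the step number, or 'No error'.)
No error

All steps in this derivation are correct.
The final answer f'(x) = x*(x + 2)/(x + 1)**2 is valid.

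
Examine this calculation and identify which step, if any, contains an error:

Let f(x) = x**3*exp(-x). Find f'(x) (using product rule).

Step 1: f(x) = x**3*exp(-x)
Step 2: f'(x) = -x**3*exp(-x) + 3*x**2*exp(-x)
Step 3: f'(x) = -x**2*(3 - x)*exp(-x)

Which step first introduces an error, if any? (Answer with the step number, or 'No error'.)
Step 3

Step 3 is incorrect due to a sign flip.
The step shows: -x**2*(3 - x)*exp(-x)
The correct value should be: x**2*(3 - x)*exp(-x)

Explanation: The sign of the whole expression was flipped: the term x**2*(3 - x)*exp(-x) was incorrectly written as -x**2*(3 - x)*exp(-x)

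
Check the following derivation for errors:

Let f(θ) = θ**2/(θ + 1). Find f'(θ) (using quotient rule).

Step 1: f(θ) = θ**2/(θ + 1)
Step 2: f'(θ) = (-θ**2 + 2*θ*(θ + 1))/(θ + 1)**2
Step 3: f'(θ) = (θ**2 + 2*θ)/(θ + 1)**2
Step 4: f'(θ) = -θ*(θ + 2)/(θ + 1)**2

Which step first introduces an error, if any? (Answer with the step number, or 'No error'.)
Step 4

Step 4 is incorrect due to a sign flip.
The step shows: -θ*(θ + 2)/(θ + 1)**2
The correct value should be: θ*(θ + 2)/(θ + 1)**2

Explanation: The sign of the whole expression was flipped: the term θ*(θ + 2)/(θ + 1)**2 was incorrectly written as -θ*(θ + 2)/(θ + 1)**2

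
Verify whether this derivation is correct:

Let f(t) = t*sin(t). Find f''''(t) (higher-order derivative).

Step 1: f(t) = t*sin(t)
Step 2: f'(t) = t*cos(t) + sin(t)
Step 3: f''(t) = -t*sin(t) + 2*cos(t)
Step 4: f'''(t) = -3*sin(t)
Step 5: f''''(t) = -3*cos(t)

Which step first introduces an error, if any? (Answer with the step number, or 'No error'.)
Step 4

Step 4 is incorrect due to a dropped term.
The step shows: -3*sin(t)
The correct value should be: -t*cos(t) - 3*sin(t)

Explanation: A term was dropped: the term -t*cos(t) was incorrectly omitted
The later steps are derived from this incorrect expression, so the error originates in Step 4.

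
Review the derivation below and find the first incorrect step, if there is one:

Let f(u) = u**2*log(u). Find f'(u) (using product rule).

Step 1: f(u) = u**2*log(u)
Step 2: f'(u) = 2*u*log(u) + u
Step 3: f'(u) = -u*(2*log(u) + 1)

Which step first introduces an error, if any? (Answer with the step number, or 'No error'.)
Step 3

Step 3 is incorrect due to a sign flip.
The step shows: -u*(2*log(u) + 1)
The correct value should be: u*(2*log(u) + 1)

Explanation: The sign of the whole expression was flipped: the term u*(2*log(u) + 1) was incorrectly written as -u*(2*log(u) + 1)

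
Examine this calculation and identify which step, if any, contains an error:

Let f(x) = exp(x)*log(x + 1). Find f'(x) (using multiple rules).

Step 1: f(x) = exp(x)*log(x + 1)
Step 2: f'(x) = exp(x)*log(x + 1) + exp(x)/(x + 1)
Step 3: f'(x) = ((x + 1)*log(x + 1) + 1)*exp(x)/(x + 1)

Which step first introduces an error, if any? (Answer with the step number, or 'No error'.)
No error

All steps in this derivation are correct.
The final answer f'(x) = ((x + 1)*log(x + 1) + 1)*exp(x)/(x + 1) is valid.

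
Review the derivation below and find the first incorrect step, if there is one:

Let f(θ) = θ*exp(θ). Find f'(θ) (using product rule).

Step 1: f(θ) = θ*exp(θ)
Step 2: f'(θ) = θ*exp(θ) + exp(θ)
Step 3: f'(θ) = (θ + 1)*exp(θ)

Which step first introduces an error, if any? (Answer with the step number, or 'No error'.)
No error

All steps in this derivation are correct.
The final answer f'(θ) = (θ + 1)*exp(θ) is valid.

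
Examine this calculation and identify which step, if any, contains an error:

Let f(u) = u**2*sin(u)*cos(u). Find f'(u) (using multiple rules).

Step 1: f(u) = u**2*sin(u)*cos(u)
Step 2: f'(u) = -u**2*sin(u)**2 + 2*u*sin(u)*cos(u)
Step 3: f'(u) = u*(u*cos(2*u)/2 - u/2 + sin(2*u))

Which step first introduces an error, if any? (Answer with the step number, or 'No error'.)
Step 2

Step 2 is incorrect due to a dropped term.
The step shows: -u**2*sin(u)**2 + 2*u*sin(u)*cos(u)
The correct value should be: -u**2*sin(u)**2 + u**2*cos(u)**2 + 2*u*sin(u)*cos(u)

Explanation: A term was dropped: the term u**2*cos(u)**2 was incorrectly omitted
The later steps are derived from this incorrect expression, so the error originates in Step 2.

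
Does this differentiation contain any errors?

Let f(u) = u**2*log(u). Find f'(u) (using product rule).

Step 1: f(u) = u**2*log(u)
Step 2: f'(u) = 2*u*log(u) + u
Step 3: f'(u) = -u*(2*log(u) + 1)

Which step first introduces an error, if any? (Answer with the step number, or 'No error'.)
Step 3

Step 3 is incorrect due to a sign flip.
The step shows: -u*(2*log(u) + 1)
The correct value should be: u*(2*log(u) + 1)

Explanation: The sign of the whole expression was flipped: the term u*(2*log(u) + 1) was incorrectly written as -u*(2*log(u) + 1)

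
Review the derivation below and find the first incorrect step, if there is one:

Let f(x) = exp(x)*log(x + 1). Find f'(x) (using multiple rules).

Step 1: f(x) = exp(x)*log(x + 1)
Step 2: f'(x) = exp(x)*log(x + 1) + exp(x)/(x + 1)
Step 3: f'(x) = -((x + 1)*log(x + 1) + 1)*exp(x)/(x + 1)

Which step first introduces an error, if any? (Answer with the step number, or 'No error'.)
Step 3

Step 3 is incorrect due to a sign flip.
The step shows: -((x + 1)*log(x + 1) + 1)*exp(x)/(x + 1)
The correct value should be: ((x + 1)*log(x + 1) + 1)*exp(x)/(x + 1)

Explanation: The sign of the whole expression was flipped: the term ((x + 1)*log(x + 1) + 1)*exp(x)/(x + 1) was incorrectly written as -((x + 1)*log(x + 1) + 1)*exp(x)/(x + 1)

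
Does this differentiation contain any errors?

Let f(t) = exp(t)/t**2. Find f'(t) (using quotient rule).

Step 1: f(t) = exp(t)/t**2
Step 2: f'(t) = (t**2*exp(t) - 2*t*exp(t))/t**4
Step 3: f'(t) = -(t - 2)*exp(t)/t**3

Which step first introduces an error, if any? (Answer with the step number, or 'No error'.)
Step 3

Step 3 is incorrect due to a sign flip.
The step shows: -(t - 2)*exp(t)/t**3
The correct value should be: (t - 2)*exp(t)/t**3

Explanation: The sign of the whole expression was flipped: the term (t - 2)*exp(t)/t**3 was incorrectly written as -(t - 2)*exp(t)/t**3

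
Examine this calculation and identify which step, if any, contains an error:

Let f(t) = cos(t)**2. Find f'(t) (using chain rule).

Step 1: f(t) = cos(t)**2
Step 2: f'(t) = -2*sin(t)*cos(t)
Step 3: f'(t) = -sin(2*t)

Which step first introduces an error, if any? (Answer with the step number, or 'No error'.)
No error

All steps in this derivation are correct.
The final answer f'(t) = -sin(2*t) is valid.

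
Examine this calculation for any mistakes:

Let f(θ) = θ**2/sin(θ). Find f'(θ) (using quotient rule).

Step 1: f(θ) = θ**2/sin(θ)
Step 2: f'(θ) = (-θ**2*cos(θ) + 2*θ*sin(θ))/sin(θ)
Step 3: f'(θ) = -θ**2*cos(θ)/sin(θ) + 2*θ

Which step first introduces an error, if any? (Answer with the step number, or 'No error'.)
Step 2

Step 2 is incorrect due to a wrong exponent.
The step shows: (-θ**2*cos(θ) + 2*θ*sin(θ))/sin(θ)
The correct value should be: (-θ**2*cos(θ) + 2*θ*sin(θ))/sin(θ)**2

Explanation: The exponent -2 on sin(θ) was incorrectly written as -1: the term (-θ**2*cos(θ) + 2*θ*sin(θ))/sin(θ)**2 was incorrectly written as (-θ**2*cos(θ) + 2*θ*sin(θ))/sin(θ)
The later steps are derived from this incorrect expression, so the error originates in Step 2.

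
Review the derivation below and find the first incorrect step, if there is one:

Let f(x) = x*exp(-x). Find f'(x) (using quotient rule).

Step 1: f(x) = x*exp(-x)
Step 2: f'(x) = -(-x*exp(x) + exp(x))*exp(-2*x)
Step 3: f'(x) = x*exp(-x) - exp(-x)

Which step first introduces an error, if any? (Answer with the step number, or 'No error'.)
Step 2

Step 2 is incorrect due to a sign flip.
The step shows: -(-x*exp(x) + exp(x))*exp(-2*x)
The correct value should be: (-x*exp(x) + exp(x))*exp(-2*x)

Explanation: The sign of the whole expression was flipped: the term (-x*exp(x) + exp(x))*exp(-2*x) was incorrectly written as -(-x*exp(x) + exp(x))*exp(-2*x)
The later steps are derived from this incorrect expression, so the error originates in Step 2.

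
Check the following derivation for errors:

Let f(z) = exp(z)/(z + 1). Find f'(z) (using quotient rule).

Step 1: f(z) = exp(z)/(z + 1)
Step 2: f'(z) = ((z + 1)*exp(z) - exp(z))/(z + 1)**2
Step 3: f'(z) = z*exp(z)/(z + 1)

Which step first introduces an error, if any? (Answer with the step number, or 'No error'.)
Step 3

Step 3 is incorrect due to a wrong exponent.
The step shows: z*exp(z)/(z + 1)
The correct value should be: z*exp(z)/(z + 1)**2

Explanation: The exponent -2 on z + 1 was incorrectly written as -1: the term z*exp(z)/(z + 1)**2 was incorrectly written as z*exp(z)/(z + 1)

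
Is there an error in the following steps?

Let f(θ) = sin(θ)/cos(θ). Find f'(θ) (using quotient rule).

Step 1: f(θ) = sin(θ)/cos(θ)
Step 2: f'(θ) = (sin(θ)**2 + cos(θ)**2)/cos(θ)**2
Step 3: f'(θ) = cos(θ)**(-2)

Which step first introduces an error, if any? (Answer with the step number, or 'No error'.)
No error

All steps in this derivation are correct.
The final answer f'(θ) = cos(θ)**(-2) is valid.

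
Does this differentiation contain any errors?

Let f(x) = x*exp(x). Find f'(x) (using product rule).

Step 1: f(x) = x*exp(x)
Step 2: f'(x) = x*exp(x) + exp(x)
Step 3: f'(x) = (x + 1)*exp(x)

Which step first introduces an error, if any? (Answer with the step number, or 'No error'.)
No error

All steps in this derivation are correct.
The final answer f'(x) = (x + 1)*exp(x) is valid.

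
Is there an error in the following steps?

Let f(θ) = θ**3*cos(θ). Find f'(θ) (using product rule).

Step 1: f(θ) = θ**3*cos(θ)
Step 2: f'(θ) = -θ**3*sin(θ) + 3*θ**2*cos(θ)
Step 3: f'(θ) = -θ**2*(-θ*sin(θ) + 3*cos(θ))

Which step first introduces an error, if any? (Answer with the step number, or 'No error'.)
Step 3

Step 3 is incorrect due to a sign flip.
The step shows: -θ**2*(-θ*sin(θ) + 3*cos(θ))
The correct value should be: θ**2*(-θ*sin(θ) + 3*cos(θ))

Explanation: The sign of the whole expression was flipped: the term θ**2*(-θ*sin(θ) + 3*cos(θ)) was incorrectly written as -θ**2*(-θ*sin(θ) + 3*cos(θ))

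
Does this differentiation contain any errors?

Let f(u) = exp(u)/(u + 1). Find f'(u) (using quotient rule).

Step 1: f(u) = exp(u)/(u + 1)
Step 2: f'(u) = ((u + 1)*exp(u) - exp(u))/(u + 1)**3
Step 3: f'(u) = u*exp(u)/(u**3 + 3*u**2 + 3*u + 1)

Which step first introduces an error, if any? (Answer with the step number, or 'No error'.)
Step 2

Step 2 is incorrect due to a wrong exponent.
The step shows: ((u + 1)*exp(u) - exp(u))/(u + 1)**3
The correct value should be: ((u + 1)*exp(u) - exp(u))/(u + 1)**2

Explanation: The exponent -2 on u + 1 was incorrectly written as -3: the term ((u + 1)*exp(u) - exp(u))/(u + 1)**2 was incorrectly written as ((u + 1)*exp(u) - exp(u))/(u + 1)**3
The later steps are derived from this incorrect expression, so the error originates in Step 2.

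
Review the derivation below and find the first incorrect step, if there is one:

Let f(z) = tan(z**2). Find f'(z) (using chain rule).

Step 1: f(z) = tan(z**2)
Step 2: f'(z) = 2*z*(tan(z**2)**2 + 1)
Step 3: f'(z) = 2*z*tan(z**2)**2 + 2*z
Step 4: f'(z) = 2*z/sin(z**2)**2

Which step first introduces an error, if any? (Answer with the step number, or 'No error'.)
Step 4

Step 4 is incorrect due to a wrong trig function.
The step shows: 2*z/sin(z**2)**2
The correct value should be: 2*z/cos(z**2)**2

Explanation: cos(z**2) was incorrectly written as sin(z**2): the term 2*z/cos(z**2)**2 was incorrectly written as 2*z/sin(z**2)**2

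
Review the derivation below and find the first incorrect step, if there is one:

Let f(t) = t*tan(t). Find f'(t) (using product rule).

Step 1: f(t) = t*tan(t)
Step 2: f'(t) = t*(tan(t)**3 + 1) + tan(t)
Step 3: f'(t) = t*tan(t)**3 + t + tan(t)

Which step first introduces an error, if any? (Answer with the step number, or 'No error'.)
Step 2

Step 2 is incorrect due to a wrong exponent.
The step shows: t*(tan(t)**3 + 1) + tan(t)
The correct value should be: t*(tan(t)**2 + 1) + tan(t)

Explanation: The exponent 2 on tan(t) was incorrectly written as 3: the term t*(tan(t)**2 + 1) was incorrectly written as t*(tan(t)**3 + 1)
The later steps are derived from this incorrect expression, so the error originates in Step 2.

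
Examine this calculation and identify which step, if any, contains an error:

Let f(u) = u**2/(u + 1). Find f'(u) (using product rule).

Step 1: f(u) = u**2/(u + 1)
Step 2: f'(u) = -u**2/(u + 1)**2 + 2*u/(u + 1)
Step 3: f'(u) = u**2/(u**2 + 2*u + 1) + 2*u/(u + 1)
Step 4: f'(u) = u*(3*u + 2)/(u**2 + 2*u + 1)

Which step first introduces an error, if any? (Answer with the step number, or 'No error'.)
Step 3

Step 3 is incorrect due to a sign flip.
The step shows: u**2/(u**2 + 2*u + 1) + 2*u/(u + 1)
The correct value should be: -u**2/(u**2 + 2*u + 1) + 2*u/(u + 1)

Explanation: The sign of one term was flipped: the term -u**2/(u**2 + 2*u + 1) was incorrectly written as u**2/(u**2 + 2*u + 1)
The later steps are derived from this incorrect expression, so the error originates in Step 3.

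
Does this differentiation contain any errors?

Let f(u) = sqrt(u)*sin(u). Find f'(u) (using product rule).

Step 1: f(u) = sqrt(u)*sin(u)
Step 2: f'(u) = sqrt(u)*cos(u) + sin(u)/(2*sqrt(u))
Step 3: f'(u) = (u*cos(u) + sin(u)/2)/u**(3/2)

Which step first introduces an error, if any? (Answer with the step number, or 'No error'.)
Step 3

Step 3 is incorrect due to a wrong exponent.
The step shows: (u*cos(u) + sin(u)/2)/u**(3/2)
The correct value should be: (u*cos(u) + sin(u)/2)/sqrt(u)

Explanation: The exponent -1/2 on u was incorrectly written as -3/2: the term (u*cos(u) + sin(u)/2)/sqrt(u) was incorrectly written as (u*cos(u) + sin(u)/2)/u**(3/2)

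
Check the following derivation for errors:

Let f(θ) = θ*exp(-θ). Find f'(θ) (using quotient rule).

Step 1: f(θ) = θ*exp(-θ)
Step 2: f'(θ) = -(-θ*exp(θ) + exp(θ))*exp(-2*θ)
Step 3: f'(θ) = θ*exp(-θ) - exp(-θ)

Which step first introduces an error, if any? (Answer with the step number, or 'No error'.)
Step 2

Step 2 is incorrect due to a sign flip.
The step shows: -(-θ*exp(θ) + exp(θ))*exp(-2*θ)
The correct value should be: (-θ*exp(θ) + exp(θ))*exp(-2*θ)

Explanation: The sign of the whole expression was flipped: the term (-θ*exp(θ) + exp(θ))*exp(-2*θ) was incorrectly written as -(-θ*exp(θ) + exp(θ))*exp(-2*θ)
The later steps are derived from this incorrect expression, so the error originates in Step 2.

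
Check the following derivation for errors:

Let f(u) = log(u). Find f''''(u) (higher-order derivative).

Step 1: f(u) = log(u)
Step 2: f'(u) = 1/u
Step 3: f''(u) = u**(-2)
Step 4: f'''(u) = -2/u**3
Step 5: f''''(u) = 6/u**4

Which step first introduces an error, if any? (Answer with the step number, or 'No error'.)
Step 3

Step 3 is incorrect due to a sign flip.
The step shows: u**(-2)
The correct value should be: -1/u**2

Explanation: The sign of the whole expression was flipped: the term -1/u**2 was incorrectly written as u**(-2)
The later steps are derived from this incorrect expression, so the error originates in Step 3.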